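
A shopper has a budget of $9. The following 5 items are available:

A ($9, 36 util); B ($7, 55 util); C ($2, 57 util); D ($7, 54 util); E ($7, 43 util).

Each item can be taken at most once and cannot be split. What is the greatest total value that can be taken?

This is a 0/1 knapsack; check combinations near the capacity.
- B+C: cost 7+2=9, value 55+57=112
- C+D: cost 2+7=9, value 57+54=111
- C+E: cost 2+7=9, value 57+43=100
Best: 112 util.

112 util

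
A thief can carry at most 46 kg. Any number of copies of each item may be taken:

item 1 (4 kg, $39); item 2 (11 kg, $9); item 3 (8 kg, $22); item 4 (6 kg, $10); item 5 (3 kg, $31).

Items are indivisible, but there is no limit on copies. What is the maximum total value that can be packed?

$473

Best value-per-unit is item 5 at 31/3; filling with it alone gives 15×31 = 465.
Optimal mix: 1×item 1 + 14×item 5 → weight 46, value 473.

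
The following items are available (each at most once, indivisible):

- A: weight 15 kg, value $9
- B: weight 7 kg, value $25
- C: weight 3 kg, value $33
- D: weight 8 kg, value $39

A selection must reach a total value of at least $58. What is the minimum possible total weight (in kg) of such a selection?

10

Subsets with value ≥ 58, sorted by total weight:
- B+C: weight 10, value 58
- C+D: weight 11, value 72
Minimum weight: 10 kg.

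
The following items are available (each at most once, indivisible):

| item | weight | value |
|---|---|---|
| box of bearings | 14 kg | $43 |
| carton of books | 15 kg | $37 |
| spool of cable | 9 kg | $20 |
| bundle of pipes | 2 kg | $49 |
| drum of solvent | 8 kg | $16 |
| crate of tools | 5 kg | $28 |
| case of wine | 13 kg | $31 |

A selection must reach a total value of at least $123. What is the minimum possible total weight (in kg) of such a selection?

Subsets with value ≥ 123, sorted by total weight:
- bundle of pipes+drum of solvent+crate of tools+case of wine: weight 28, value 124
- box of bearings+bundle of pipes+drum of solvent+crate of tools: weight 29, value 136
- spool of cable+bundle of pipes+crate of tools+case of wine: weight 29, value 128
Minimum weight: 28 kg.

28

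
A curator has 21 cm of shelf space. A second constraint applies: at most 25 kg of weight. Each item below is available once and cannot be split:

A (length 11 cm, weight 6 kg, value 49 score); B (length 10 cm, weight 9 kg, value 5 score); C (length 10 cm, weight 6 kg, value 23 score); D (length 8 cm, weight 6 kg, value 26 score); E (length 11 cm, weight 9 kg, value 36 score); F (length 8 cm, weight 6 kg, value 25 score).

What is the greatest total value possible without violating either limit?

Feasible sets respecting both limits:
- A+D: length 19, weight 12, value 75
- A+F: length 19, weight 12, value 74
- A+C: length 21, weight 12, value 72
- D+E: length 19, weight 15, value 62
Best: 75 score.

75 score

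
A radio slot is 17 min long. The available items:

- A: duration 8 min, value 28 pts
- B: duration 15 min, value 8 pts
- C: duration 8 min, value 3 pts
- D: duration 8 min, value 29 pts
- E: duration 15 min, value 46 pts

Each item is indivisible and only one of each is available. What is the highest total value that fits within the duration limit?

Check high-value combinations within 17 min:
- A+D: duration 8+8=16, value 28+29=57
- E: duration 15, value 46
- C+D: duration 8+8=16, value 3+29=32
- A+C: duration 8+8=16, value 28+3=31
- D: duration 8, value 29
Best: 57 pts.

57 pts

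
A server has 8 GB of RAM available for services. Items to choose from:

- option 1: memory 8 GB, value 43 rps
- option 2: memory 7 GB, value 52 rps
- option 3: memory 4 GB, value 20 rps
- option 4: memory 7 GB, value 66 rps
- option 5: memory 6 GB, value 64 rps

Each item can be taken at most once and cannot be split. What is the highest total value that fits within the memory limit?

66 rps

Check high-value combinations within 8 GB:
- option 4: memory 7, value 66
- option 5: memory 6, value 64
- option 2: memory 7, value 52
Best: 66 rps.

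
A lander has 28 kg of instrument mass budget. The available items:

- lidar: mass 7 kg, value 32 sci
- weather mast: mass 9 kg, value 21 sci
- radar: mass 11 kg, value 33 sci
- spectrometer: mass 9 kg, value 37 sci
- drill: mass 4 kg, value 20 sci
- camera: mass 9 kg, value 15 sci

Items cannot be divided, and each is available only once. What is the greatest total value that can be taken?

Check high-value combinations within 28 kg:
- lidar+radar+spectrometer: mass 7+11+9=27, value 32+33+37=102
- radar+spectrometer+drill: mass 11+9+4=24, value 33+37+20=90
- lidar+weather mast+spectrometer: mass 7+9+9=25, value 32+21+37=90
- lidar+spectrometer+drill: mass 7+9+4=20, value 32+37+20=89
Best: 102 sci.

102 sci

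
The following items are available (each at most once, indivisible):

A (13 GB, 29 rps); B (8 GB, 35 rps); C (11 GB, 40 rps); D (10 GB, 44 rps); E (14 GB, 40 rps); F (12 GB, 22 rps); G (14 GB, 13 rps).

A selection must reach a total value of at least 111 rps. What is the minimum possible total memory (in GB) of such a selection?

29

Subsets with value ≥ 111, sorted by total memory:
- B+C+D: memory 29, value 119
- B+D+E: memory 32, value 119
- B+C+E: memory 33, value 115
Minimum memory: 29 GB.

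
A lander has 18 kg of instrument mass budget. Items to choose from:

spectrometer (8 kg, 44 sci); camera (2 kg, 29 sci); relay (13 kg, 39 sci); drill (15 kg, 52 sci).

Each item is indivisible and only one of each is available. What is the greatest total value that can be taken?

Check high-value combinations within 18 kg:
- camera+drill: mass 2+15=17, value 29+52=81
- spectrometer+camera: mass 8+2=10, value 44+29=73
- camera+relay: mass 2+13=15, value 29+39=68
- drill: mass 15, value 52
- spectrometer: mass 8, value 44
Best: 81 sci.

81 sci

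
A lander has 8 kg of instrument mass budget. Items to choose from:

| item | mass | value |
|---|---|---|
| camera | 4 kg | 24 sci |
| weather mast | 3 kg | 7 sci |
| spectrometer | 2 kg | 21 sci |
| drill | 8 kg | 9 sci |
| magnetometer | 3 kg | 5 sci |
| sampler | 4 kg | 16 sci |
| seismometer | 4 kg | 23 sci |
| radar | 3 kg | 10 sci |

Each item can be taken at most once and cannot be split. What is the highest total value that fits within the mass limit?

47 sci

Check high-value combinations within 8 kg:
- camera+seismometer: mass 4+4=8, value 24+23=47
- camera+spectrometer: mass 4+2=6, value 24+21=45
- spectrometer+seismometer: mass 2+4=6, value 21+23=44
Best: 47 sci.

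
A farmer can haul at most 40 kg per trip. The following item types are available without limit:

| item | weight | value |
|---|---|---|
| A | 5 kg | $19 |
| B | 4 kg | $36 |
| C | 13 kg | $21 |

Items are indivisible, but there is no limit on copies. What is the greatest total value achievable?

$360

Best value-per-unit is B at 36/4, and filling with it alone uses weight 10×4=40. No mix of the others beats 10×36 = 360.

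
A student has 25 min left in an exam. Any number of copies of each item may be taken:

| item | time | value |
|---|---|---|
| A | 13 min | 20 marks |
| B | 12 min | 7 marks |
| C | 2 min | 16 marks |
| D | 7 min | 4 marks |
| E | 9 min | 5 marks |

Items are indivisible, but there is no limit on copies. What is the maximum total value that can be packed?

Best value-per-unit is C at 16/2, and filling with it alone uses time 12×2=24. No mix of the others beats 12×16 = 192.

192 marks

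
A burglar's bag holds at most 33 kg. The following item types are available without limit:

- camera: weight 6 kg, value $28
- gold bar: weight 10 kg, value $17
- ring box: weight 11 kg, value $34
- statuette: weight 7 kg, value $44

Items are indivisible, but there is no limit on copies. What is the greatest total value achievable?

$188

Best value-per-unit is statuette at 44/7; filling with it alone gives 4×44 = 176.
Optimal mix: 2×camera + 3×statuette → weight 33, value 188.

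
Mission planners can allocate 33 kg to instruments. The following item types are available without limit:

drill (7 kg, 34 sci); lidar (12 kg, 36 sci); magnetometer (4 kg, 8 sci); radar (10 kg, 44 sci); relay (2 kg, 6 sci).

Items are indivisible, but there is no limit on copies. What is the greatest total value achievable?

152 sci

Best value-per-unit is drill at 34/7; filling with it alone gives 4×34 = 136.
Optimal mix: 3×drill + 1×radar + 1×relay → mass 33, value 152.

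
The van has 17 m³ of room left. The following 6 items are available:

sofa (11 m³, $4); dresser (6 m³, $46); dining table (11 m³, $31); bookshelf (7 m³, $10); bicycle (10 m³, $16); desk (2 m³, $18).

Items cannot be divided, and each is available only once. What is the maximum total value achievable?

Check high-value combinations within 17 m³:
- dresser+dining table: volume 6+11=17, value 46+31=77
- dresser+bookshelf+desk: volume 6+7+2=15, value 46+10+18=74
- dresser+desk: volume 6+2=8, value 46+18=64
- dresser+bicycle: volume 6+10=16, value 46+16=62
- dresser+bookshelf: volume 6+7=13, value 46+10=56
Best: $77.

$77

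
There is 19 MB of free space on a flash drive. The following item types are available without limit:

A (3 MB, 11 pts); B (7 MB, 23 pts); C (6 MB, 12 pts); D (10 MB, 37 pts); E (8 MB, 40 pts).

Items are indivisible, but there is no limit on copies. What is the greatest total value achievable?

91 pts

Best value-per-unit is E at 40/8; filling with it alone gives 2×40 = 80.
Optimal mix: 1×A + 2×E → size 19, value 91.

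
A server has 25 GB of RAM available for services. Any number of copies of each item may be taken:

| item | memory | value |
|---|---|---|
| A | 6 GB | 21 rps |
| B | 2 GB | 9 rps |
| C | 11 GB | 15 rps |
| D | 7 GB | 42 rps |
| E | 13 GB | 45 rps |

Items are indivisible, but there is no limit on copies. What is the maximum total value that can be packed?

Best value-per-unit is D at 42/7; filling with it alone gives 3×42 = 126.
Optimal mix: 2×B + 3×D → memory 25, value 144.

144 rps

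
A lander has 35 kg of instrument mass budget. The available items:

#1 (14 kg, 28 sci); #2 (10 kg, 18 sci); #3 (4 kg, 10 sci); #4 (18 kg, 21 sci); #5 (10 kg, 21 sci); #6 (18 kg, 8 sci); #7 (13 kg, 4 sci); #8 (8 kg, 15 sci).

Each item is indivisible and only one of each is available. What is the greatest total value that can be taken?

Check high-value combinations within 35 kg:
- #1+#2+#5: mass 14+10+10=34, value 28+18+21=67
- #1+#5+#8: mass 14+10+8=32, value 28+21+15=64
- #2+#3+#5+#8: mass 10+4+10+8=32, value 18+10+21+15=64
- #1+#2+#8: mass 14+10+8=32, value 28+18+15=61
- #1+#3+#5: mass 14+4+10=28, value 28+10+21=59
Best: 67 sci.

67 sci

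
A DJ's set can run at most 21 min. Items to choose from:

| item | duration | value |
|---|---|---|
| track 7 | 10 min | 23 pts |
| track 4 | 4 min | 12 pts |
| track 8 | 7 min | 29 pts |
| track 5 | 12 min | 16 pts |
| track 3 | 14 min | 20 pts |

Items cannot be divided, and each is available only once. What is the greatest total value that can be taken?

Check high-value combinations within 21 min:
- track 7+track 4+track 8: duration 10+4+7=21, value 23+12+29=64
- track 7+track 8: duration 10+7=17, value 23+29=52
- track 8+track 3: duration 7+14=21, value 29+20=49
- track 8+track 5: duration 7+12=19, value 29+16=45
- track 4+track 8: duration 4+7=11, value 12+29=41
Best: 64 pts.

64 pts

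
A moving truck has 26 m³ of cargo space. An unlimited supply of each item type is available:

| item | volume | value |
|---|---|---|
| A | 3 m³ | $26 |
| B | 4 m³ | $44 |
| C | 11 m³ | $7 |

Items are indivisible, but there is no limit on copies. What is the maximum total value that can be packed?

Best value-per-unit is B at 44/4; filling with it alone gives 6×44 = 264.
Optimal mix: 2×A + 5×B → volume 26, value 272.

$272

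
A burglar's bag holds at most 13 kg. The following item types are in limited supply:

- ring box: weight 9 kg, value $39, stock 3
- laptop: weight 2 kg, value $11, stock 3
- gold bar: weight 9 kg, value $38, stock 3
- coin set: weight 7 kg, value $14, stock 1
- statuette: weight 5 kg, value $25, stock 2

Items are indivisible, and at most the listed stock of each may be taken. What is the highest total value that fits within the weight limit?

$61

Best selections within weight 13 and stock limits:
- 1×laptop + 2×statuette: weight 12, value 61
- 1×ring box + 2×laptop: weight 13, value 61
Best: $61.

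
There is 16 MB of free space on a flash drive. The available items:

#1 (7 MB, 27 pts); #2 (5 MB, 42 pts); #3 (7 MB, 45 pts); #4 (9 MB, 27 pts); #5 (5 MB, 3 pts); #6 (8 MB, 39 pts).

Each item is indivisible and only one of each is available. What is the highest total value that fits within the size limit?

Check high-value combinations within 16 MB:
- #2+#3: size 5+7=12, value 42+45=87
- #3+#6: size 7+8=15, value 45+39=84
- #2+#6: size 5+8=13, value 42+39=81
- #1+#3: size 7+7=14, value 27+45=72
- #3+#4: size 7+9=16, value 45+27=72
Best: 87 pts.

87 pts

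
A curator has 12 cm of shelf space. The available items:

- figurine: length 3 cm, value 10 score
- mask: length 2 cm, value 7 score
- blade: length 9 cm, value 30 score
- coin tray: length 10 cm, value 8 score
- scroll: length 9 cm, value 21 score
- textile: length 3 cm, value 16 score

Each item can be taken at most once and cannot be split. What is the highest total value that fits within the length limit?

Check high-value combinations within 12 cm:
- blade+textile: length 9+3=12, value 30+16=46
- figurine+blade: length 3+9=12, value 10+30=40
- mask+blade: length 2+9=11, value 7+30=37
- scroll+textile: length 9+3=12, value 21+16=37
Best: 46 score.

46 score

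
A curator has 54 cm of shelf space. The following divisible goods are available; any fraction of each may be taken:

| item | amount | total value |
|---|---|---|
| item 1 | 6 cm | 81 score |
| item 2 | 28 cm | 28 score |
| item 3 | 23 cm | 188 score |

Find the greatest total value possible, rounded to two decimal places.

Take in order of value per unit:
- item 1 (81/6 per unit): all 6 → value 81, running total 81.00
- item 3 (188/23 per unit): all 23 → value 188, running total 269.00
- item 2 (28/28 per unit): 25 of 28 → value 25×28/28 = 25.0000, running total 294.00
Total 294.00.

294.00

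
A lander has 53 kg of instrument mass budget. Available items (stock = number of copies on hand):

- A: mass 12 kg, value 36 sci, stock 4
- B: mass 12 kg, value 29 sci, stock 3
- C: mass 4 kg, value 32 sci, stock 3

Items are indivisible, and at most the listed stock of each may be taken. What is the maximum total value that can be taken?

Top feasible selections:
- 3×A + 3×C: mass 48, value 204
- 2×A + 1×B + 3×C: mass 48, value 197
- 1×A + 2×B + 3×C: mass 48, value 190
Best: 204 sci.

204 sci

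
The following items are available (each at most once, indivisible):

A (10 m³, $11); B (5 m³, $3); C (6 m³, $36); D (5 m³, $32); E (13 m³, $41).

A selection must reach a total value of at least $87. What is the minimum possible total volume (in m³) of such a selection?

Subsets with value ≥ 87, sorted by total volume:
- C+D+E: volume 24, value 109
- B+C+D+E: volume 29, value 112
- A+C+E: volume 29, value 88
Minimum volume: 24 m³.

24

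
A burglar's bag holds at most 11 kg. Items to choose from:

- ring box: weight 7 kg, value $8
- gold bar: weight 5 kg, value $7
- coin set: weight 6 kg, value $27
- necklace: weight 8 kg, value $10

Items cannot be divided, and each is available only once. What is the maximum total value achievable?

Check high-value combinations within 11 kg:
- gold bar+coin set: weight 5+6=11, value 7+27=34
- coin set: weight 6, value 27
- necklace: weight 8, value 10
Best: $34.

$34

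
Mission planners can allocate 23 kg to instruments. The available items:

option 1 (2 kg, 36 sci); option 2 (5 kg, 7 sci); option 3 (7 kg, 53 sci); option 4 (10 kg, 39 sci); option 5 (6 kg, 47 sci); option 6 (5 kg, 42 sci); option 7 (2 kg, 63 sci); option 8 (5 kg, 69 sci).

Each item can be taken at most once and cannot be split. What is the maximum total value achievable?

268 sci

Check high-value combinations within 23 kg:
- option 1+option 3+option 5+option 7+option 8: mass 2+7+6+2+5=22, value 36+53+47+63+69=268
- option 1+option 3+option 6+option 7+option 8: mass 2+7+5+2+5=21, value 36+53+42+63+69=263
- option 1+option 5+option 6+option 7+option 8: mass 2+6+5+2+5=20, value 36+47+42+63+69=257
- option 1+option 3+option 5+option 6+option 7: mass 2+7+6+5+2=22, value 36+53+47+42+63=241
- option 3+option 5+option 7+option 8: mass 7+6+2+5=20, value 53+47+63+69=232
Best: 268 sci.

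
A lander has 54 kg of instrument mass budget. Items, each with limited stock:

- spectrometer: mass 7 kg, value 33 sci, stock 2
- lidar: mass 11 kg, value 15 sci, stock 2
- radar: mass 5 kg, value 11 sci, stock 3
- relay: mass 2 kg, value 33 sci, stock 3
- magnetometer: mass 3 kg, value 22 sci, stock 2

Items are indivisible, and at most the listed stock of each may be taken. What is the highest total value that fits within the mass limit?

257 sci

Top feasible selections:
- 2×spectrometer + 1×lidar + 3×radar + 3×relay + 2×magnetometer: mass 52, value 257
- 2×spectrometer + 2×lidar + 1×radar + 3×relay + 2×magnetometer: mass 53, value 250
- 2×spectrometer + 1×lidar + 2×radar + 3×relay + 2×magnetometer: mass 47, value 246
- 2×spectrometer + 3×radar + 3×relay + 2×magnetometer: mass 41, value 242
Best: 257 sci.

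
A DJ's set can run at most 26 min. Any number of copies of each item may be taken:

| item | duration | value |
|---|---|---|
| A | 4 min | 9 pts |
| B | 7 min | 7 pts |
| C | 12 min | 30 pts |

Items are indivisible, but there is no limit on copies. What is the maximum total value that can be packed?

60 pts

Best value-per-unit is C at 30/12, and filling with it alone uses duration 2×12=24. No mix of the others beats 2×30 = 60.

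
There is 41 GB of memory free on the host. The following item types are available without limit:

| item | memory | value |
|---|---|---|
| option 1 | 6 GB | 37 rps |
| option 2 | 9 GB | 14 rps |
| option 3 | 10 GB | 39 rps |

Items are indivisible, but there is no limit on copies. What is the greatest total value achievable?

224 rps

Best value-per-unit is option 1 at 37/6; filling with it alone gives 6×37 = 222.
Optimal mix: 5×option 1 + 1×option 3 → memory 40, value 224.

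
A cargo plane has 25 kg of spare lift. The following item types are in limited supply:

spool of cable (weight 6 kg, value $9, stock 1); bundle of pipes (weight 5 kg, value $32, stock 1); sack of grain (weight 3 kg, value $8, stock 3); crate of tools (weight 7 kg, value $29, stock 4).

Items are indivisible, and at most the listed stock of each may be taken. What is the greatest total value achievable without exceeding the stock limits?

$106

Best selections within weight 25 and stock limits:
- 1×bundle of pipes + 2×sack of grain + 2×crate of tools: weight 25, value 106
- 1×spool of cable + 1×bundle of pipes + 2×crate of tools: weight 25, value 99
- 1×bundle of pipes + 1×sack of grain + 2×crate of tools: weight 22, value 98
- 1×sack of grain + 3×crate of tools: weight 24, value 95
Best: $106.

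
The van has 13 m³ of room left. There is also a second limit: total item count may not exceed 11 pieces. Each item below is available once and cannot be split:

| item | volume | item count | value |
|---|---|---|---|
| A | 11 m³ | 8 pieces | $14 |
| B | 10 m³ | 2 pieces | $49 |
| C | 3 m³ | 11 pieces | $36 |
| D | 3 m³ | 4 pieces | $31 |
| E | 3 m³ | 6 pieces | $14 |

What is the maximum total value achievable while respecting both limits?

$80

Feasible sets respecting both limits:
- B+D: volume 13, item count 6, value 80
- B+E: volume 13, item count 8, value 63
- B: volume 10, item count 2, value 49
Best: $80.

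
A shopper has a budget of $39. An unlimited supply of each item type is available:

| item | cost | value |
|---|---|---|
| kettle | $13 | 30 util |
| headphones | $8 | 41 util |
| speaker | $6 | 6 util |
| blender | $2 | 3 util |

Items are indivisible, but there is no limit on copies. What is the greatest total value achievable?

Best value-per-unit is headphones at 41/8; filling with it alone gives 4×41 = 164.
Optimal mix: 4×headphones + 3×blender → cost 38, value 173.

173 util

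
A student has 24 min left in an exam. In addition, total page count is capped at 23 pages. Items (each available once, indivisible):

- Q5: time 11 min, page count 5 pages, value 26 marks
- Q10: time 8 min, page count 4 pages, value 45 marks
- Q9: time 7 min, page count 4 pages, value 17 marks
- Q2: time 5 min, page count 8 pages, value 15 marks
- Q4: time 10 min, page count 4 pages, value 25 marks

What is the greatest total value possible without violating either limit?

Feasible sets respecting both limits:
- Q5+Q10+Q2: time 24, page count 17, value 86
- Q10+Q2+Q4: time 23, page count 16, value 85
- Q10+Q9+Q2: time 20, page count 16, value 77
Best: 86 marks.

86 marks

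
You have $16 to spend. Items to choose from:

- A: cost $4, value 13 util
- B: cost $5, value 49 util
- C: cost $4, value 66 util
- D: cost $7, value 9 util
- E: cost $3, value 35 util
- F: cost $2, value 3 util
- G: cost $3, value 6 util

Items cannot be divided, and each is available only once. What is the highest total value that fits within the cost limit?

163 util

This is a 0/1 knapsack; check combinations near the capacity.
- A+B+C+E: cost 4+5+4+3=16, value 13+49+66+35=163
- B+C+E+G: cost 5+4+3+3=15, value 49+66+35+6=156
- B+C+E+F: cost 5+4+3+2=14, value 49+66+35+3=153
Best: 163 util.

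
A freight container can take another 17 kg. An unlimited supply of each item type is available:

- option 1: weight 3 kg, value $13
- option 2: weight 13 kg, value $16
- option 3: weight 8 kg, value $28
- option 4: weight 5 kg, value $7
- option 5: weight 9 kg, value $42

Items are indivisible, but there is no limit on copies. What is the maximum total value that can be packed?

Best value-per-unit is option 5 at 42/9; filling with it alone gives 1×42 = 42.
Optimal mix: 1×option 3 + 1×option 5 → weight 17, value 70.

$70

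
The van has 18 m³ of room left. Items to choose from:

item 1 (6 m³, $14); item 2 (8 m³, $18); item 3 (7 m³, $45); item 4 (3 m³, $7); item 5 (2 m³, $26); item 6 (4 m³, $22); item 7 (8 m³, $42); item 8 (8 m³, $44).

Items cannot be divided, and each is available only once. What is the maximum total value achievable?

$115

Check high-value combinations within 18 m³:
- item 3+item 5+item 8: volume 7+2+8=17, value 45+26+44=115
- item 3+item 5+item 7: volume 7+2+8=17, value 45+26+42=113
- item 5+item 7+item 8: volume 2+8+8=18, value 26+42+44=112
Best: $115.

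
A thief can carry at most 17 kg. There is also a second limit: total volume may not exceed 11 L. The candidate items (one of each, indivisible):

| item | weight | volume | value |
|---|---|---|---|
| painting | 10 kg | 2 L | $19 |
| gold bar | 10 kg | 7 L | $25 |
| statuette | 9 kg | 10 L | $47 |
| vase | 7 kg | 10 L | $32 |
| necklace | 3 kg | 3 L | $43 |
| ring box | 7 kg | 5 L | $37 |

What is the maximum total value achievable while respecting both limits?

Feasible sets respecting both limits:
- necklace+ring box: weight 10, volume 8, value 80
- gold bar+necklace: weight 13, volume 10, value 68
- painting+necklace: weight 13, volume 5, value 62
- painting+ring box: weight 17, volume 7, value 56
Best: $80.

$80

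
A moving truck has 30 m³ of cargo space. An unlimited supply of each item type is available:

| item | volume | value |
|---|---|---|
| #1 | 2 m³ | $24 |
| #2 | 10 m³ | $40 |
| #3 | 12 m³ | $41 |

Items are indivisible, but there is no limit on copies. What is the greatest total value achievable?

$360

Best value-per-unit is #1 at 24/2, and filling with it alone uses volume 15×2=30. No mix of the others beats 15×24 = 360.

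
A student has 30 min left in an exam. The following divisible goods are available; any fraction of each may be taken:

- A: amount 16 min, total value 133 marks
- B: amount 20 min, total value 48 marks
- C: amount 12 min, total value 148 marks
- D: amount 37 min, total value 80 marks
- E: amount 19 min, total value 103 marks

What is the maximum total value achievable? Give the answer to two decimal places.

Take in order of value per unit:
- C (148/12 per unit): all 12 → value 148, running total 148.00
- A (133/16 per unit): all 16 → value 133, running total 281.00
- E (103/19 per unit): 2 of 19 → value 2×103/19 = 10.8421, running total 291.84
Total 291.84.

291.84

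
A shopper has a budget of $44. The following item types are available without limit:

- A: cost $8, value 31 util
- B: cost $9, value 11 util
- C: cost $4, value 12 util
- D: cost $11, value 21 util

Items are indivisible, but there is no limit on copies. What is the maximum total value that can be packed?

167 util

Best value-per-unit is A at 31/8; filling with it alone gives 5×31 = 155.
Optimal mix: 5×A + 1×C → cost 44, value 167.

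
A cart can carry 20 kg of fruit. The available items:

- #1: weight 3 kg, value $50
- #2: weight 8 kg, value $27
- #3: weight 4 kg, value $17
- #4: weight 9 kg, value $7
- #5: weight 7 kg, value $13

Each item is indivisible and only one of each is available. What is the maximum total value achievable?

Check high-value combinations within 20 kg:
- #1+#2+#3: weight 3+8+4=15, value 50+27+17=94
- #1+#2+#5: weight 3+8+7=18, value 50+27+13=90
- #1+#2+#4: weight 3+8+9=20, value 50+27+7=84
Best: $94.

$94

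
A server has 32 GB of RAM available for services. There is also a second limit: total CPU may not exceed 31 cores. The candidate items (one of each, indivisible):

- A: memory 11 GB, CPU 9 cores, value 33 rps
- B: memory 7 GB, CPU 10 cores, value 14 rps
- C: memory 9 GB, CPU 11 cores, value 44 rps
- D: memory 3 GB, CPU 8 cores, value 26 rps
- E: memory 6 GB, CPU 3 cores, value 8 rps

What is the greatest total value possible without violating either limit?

Feasible sets respecting both limits:
- A+C+D+E: memory 29, CPU 31, value 111
- A+C+D: memory 23, CPU 28, value 103
- A+B+C: memory 27, CPU 30, value 91
Best: 111 rps.

111 rps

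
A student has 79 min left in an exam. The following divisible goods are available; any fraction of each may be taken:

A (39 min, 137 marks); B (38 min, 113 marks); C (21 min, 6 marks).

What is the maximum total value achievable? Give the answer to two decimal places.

Take in order of value per unit:
- A (137/39 per unit): all 39 → value 137, running total 137.00
- B (113/38 per unit): all 38 → value 113, running total 250.00
- C (6/21 per unit): 2 of 21 → value 2×6/21 = 0.5714, running total 250.57
Total 250.57.

250.57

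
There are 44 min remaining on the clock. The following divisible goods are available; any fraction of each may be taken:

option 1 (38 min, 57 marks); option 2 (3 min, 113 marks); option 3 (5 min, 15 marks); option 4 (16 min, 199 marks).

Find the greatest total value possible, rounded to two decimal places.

357.00

Take in order of value per unit:
- option 2 (113/3 per unit): all 3 → value 113, running total 113.00
- option 4 (199/16 per unit): all 16 → value 199, running total 312.00
- option 3 (15/5 per unit): all 5 → value 15, running total 327.00
- option 1 (57/38 per unit): 20 of 38 → value 20×57/38 = 30.0000, running total 357.00
Total 357.00.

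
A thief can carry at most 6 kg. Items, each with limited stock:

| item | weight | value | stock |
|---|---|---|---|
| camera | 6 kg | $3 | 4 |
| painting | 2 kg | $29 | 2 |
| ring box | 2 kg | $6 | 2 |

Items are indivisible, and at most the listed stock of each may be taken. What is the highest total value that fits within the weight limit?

$64

Top feasible selections:
- 2×painting + 1×ring box: weight 6, value 64
- 2×painting: weight 4, value 58
- 1×painting + 2×ring box: weight 6, value 41
- 1×painting + 1×ring box: weight 4, value 35
Best: $64.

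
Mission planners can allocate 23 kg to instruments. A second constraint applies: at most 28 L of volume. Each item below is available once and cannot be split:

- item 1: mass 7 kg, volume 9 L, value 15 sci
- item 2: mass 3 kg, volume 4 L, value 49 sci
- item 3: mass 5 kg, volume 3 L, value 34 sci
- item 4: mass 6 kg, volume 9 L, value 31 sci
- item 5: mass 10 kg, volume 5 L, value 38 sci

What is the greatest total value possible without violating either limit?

Feasible sets respecting both limits:
- item 1+item 2+item 3+item 4: mass 21, volume 25, value 129
- item 2+item 3+item 5: mass 18, volume 12, value 121
- item 2+item 4+item 5: mass 19, volume 18, value 118
Best: 129 sci.

129 sci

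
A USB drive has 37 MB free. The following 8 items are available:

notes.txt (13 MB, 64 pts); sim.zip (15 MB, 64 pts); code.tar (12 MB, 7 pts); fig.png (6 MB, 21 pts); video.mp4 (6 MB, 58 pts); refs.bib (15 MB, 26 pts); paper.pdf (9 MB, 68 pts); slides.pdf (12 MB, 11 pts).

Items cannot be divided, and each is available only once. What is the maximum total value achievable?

211 pts

Check high-value combinations within 37 MB:
- notes.txt+fig.png+video.mp4+paper.pdf: size 13+6+6+9=34, value 64+21+58+68=211
- sim.zip+fig.png+video.mp4+paper.pdf: size 15+6+6+9=36, value 64+21+58+68=211
- notes.txt+sim.zip+paper.pdf: size 13+15+9=37, value 64+64+68=196
- notes.txt+video.mp4+paper.pdf: size 13+6+9=28, value 64+58+68=190
- sim.zip+video.mp4+paper.pdf: size 15+6+9=30, value 64+58+68=190
Best: 211 pts.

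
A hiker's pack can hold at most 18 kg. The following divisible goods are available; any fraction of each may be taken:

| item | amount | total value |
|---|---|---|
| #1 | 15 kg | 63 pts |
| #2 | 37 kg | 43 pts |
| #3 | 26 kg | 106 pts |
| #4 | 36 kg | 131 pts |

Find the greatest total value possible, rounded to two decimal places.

75.23

Take in order of value per unit:
- #1 (63/15 per unit): all 15 → value 63, running total 63.00
- #3 (106/26 per unit): 3 of 26 → value 3×106/26 = 12.2308, running total 75.23
Total 75.23.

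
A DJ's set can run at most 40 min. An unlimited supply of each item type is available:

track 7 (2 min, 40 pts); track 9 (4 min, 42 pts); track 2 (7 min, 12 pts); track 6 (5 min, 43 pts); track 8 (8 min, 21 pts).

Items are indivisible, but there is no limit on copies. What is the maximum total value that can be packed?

Best value-per-unit is track 7 at 40/2, and filling with it alone uses duration 20×2=40. No mix of the others beats 20×40 = 800.

800 pts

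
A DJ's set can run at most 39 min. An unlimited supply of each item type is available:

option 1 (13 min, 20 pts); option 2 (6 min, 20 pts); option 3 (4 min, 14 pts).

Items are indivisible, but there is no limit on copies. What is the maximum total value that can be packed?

Best value-per-unit is option 3 at 14/4; filling with it alone gives 9×14 = 126.
Optimal mix: 1×option 2 + 8×option 3 → duration 38, value 132.

132 pts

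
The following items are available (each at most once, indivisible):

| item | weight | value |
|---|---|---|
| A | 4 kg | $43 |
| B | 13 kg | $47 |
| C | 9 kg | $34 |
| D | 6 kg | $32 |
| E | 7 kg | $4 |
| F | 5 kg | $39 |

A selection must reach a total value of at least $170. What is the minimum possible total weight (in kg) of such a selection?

37

Subsets with value ≥ 170, sorted by total weight:
- A+B+C+D+F: weight 37, value 195
- A+B+C+D+E+F: weight 44, value 199
Minimum weight: 37 kg.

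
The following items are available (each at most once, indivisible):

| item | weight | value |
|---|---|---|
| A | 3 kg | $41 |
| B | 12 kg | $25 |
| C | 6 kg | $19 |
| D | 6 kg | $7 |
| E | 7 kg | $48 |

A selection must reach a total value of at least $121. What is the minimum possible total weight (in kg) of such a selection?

28

Subsets with value ≥ 121, sorted by total weight:
- A+B+C+E: weight 28, value 133
- A+B+D+E: weight 28, value 121
- A+B+C+D+E: weight 34, value 140
Minimum weight: 28 kg.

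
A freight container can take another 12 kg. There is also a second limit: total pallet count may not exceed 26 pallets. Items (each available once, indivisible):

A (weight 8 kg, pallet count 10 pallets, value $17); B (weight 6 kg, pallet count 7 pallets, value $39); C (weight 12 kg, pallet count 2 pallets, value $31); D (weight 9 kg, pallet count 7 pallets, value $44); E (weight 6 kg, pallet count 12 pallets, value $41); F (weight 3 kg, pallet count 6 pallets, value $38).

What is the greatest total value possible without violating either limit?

Feasible sets respecting both limits:
- D+F: weight 12, pallet count 13, value 82
- B+E: weight 12, pallet count 19, value 80
- E+F: weight 9, pallet count 18, value 79
- B+F: weight 9, pallet count 13, value 77
Best: $82.

$82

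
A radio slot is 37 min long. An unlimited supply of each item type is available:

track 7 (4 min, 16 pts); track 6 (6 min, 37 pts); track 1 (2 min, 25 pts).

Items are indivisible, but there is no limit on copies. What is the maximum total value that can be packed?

450 pts

Best value-per-unit is track 1 at 25/2, and filling with it alone uses duration 18×2=36. No mix of the others beats 18×25 = 450.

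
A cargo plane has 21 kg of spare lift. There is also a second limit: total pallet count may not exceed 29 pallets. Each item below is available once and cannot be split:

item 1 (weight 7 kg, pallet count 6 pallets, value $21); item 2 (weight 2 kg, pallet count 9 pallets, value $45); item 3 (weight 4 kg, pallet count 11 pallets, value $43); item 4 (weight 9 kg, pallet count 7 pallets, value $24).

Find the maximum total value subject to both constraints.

Feasible sets respecting both limits:
- item 2+item 3+item 4: weight 15, pallet count 27, value 112
- item 1+item 2+item 3: weight 13, pallet count 26, value 109
- item 1+item 2+item 4: weight 18, pallet count 22, value 90
- item 2+item 3: weight 6, pallet count 20, value 88
Best: $112.

$112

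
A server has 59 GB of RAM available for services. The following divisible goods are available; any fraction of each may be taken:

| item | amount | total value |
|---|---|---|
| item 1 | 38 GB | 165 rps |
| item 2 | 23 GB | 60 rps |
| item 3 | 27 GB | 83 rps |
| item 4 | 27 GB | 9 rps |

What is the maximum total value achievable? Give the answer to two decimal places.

Take in order of value per unit:
- item 1 (165/38 per unit): all 38 → value 165, running total 165.00
- item 3 (83/27 per unit): 21 of 27 → value 21×83/27 = 64.5556, running total 229.56
Total 229.56.

229.56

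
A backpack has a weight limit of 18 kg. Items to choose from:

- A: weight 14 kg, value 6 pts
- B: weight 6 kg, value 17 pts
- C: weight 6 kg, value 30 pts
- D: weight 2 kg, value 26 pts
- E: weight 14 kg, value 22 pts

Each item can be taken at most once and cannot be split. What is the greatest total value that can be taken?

This is a 0/1 knapsack; check combinations near the capacity.
- B+C+D: weight 6+6+2=14, value 17+30+26=73
- C+D: weight 6+2=8, value 30+26=56
- D+E: weight 2+14=16, value 26+22=48
- B+C: weight 6+6=12, value 17+30=47
- B+D: weight 6+2=8, value 17+26=43
Best: 73 pts.

73 pts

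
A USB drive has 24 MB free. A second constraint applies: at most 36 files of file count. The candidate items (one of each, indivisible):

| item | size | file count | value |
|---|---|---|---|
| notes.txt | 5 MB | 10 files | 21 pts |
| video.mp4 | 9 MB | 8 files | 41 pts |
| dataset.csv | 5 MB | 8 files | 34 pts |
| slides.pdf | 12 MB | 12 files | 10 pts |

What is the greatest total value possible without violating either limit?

Feasible sets respecting both limits:
- notes.txt+video.mp4+dataset.csv: size 19, file count 26, value 96
- video.mp4+dataset.csv: size 14, file count 16, value 75
- notes.txt+dataset.csv+slides.pdf: size 22, file count 30, value 65
Best: 96 pts.

96 pts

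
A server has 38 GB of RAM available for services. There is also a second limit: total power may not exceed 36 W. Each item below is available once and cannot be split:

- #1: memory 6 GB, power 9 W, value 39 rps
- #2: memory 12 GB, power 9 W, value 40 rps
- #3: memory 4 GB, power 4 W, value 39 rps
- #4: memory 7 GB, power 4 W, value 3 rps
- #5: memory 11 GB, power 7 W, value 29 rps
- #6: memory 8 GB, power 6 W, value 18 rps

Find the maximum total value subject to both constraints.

Feasible sets respecting both limits:
- #1+#2+#3+#5: memory 33, power 29, value 147
- #1+#2+#3+#4+#6: memory 37, power 32, value 139
- #1+#2+#3+#6: memory 30, power 28, value 136
Best: 147 rps.

147 rps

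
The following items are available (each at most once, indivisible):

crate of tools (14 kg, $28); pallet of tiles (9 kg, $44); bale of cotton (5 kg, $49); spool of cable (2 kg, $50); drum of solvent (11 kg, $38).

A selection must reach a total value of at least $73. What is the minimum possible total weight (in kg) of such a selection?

7

Subsets with value ≥ 73, sorted by total weight:
- bale of cotton+spool of cable: weight 7, value 99
- pallet of tiles+spool of cable: weight 11, value 94
- spool of cable+drum of solvent: weight 13, value 88
Minimum weight: 7 kg.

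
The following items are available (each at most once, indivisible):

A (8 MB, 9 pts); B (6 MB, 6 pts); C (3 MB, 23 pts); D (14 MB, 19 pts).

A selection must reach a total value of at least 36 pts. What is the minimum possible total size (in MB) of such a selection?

17

Subsets with value ≥ 36, sorted by total size:
- C+D: size 17, value 42
- A+B+C: size 17, value 38
- B+C+D: size 23, value 48
Minimum size: 17 MB.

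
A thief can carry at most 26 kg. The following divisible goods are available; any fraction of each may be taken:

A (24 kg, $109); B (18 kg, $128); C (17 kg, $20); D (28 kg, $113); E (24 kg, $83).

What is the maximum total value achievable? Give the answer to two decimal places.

164.33

Take in order of value per unit:
- B (128/18 per unit): all 18 → value 128, running total 128.00
- A (109/24 per unit): 8 of 24 → value 8×109/24 = 36.3333, running total 164.33
Total 164.33.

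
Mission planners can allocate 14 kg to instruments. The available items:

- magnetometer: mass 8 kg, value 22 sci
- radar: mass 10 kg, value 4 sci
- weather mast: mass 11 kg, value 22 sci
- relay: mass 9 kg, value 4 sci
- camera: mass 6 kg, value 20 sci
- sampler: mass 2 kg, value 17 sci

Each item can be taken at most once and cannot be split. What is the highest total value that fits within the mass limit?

Check high-value combinations within 14 kg:
- magnetometer+camera: mass 8+6=14, value 22+20=42
- magnetometer+sampler: mass 8+2=10, value 22+17=39
- weather mast+sampler: mass 11+2=13, value 22+17=39
- camera+sampler: mass 6+2=8, value 20+17=37
- magnetometer: mass 8, value 22
Best: 42 sci.

42 sci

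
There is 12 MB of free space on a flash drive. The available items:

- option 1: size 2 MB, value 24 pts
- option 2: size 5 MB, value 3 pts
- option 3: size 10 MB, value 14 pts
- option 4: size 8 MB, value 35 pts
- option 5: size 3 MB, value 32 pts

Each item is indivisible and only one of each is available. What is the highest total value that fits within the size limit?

This is a 0/1 knapsack; check combinations near the capacity.
- option 4+option 5: size 8+3=11, value 35+32=67
- option 1+option 4: size 2+8=10, value 24+35=59
- option 1+option 2+option 5: size 2+5+3=10, value 24+3+32=59
Best: 67 pts.

67 pts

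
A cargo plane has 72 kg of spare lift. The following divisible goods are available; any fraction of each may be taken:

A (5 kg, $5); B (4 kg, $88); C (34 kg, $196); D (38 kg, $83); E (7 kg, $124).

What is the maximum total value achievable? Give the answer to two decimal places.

Take in order of value per unit:
- B (88/4 per unit): all 4 → value 88, running total 88.00
- E (124/7 per unit): all 7 → value 124, running total 212.00
- C (196/34 per unit): all 34 → value 196, running total 408.00
- D (83/38 per unit): 27 of 38 → value 27×83/38 = 58.9737, running total 466.97
Total 466.97.

466.97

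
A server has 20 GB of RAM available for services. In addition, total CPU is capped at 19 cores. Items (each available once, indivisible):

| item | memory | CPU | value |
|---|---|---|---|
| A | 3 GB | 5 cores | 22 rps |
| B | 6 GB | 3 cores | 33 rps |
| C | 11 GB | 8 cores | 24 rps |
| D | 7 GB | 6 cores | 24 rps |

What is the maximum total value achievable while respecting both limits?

Feasible sets respecting both limits:
- A+B+C: memory 20, CPU 16, value 79
- A+B+D: memory 16, CPU 14, value 79
- B+C: memory 17, CPU 11, value 57
Best: 79 rps.

79 rps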